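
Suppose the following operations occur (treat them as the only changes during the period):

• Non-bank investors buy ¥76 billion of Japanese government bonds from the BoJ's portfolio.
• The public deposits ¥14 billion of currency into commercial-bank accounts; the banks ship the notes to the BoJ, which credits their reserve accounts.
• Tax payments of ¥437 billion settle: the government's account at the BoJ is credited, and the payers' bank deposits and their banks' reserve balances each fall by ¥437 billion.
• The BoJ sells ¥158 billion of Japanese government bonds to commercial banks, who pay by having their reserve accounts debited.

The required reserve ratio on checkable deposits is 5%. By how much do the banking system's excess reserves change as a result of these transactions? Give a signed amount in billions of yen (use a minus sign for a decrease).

Asset sale (to non-banks) ¥76 billion: reserves −¥76B, deposits −¥76B.
Currency deposit ¥14 billion: reserves +¥14B, deposits +¥14B.
Government account inflow ¥437 billion: reserves −¥437B, deposits −¥437B.
OMO sale (to banks) ¥158 billion: reserves −¥158B, deposits 0.
Totals: Δreserves = −¥657B, Δdeposits = −¥499B.
Δrequired reserves = 5% × −¥499B = −¥24.95B.
Δexcess reserves = Δreserves − Δrequired = −¥657B − (−¥24.95B) = -¥632.05 billion.

-¥632.05 billion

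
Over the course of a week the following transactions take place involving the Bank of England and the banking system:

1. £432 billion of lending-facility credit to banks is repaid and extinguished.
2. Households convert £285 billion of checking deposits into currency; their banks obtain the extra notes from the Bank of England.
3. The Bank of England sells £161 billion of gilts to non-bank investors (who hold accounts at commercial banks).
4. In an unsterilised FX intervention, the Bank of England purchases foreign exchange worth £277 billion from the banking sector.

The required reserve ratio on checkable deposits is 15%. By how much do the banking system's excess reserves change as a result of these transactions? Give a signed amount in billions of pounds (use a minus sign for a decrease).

-£534.1 billion

Discount-window repayment £432 billion: reserves −£432B, deposits 0.
Currency withdrawal £285 billion: reserves −£285B, deposits −£285B.
Asset sale (to non-banks) £161 billion: reserves −£161B, deposits −£161B.
FX purchase £277 billion: reserves +£277B, deposits 0.
Totals: Δreserves = −£601B, Δdeposits = −£446B.
Δrequired reserves = 15% × −£446B = −£66.9B.
Δexcess reserves = Δreserves − Δrequired = −£601B − (−£66.9B) = -£534.1 billion.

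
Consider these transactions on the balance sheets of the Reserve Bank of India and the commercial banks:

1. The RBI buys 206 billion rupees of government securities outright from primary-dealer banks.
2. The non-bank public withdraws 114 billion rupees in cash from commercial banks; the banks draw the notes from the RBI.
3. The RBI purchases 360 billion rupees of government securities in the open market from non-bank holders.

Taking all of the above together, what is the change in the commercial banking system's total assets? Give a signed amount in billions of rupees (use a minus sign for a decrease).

OMO purchase (from banks) 206 billion rupees: just an asset swap on bank balance sheets → 0.
Currency withdrawal 114 billion rupees: bank balance sheets shrink → −114B.
Asset purchase (from non-banks) 360 billion rupees: bank balance sheets expand → +360B.
Net: 0 − 114 + 360 = +246 billion.

+246 billion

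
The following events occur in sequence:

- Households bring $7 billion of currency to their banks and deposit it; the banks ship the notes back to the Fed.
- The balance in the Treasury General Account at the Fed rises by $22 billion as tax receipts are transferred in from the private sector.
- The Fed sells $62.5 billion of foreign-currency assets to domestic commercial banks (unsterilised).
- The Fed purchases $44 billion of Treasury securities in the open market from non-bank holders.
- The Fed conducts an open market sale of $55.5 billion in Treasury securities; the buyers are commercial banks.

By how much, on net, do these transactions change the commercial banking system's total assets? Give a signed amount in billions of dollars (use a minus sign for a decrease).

Currency deposit $7 billion: bank balance sheets expand → +$7B.
Government account inflow $22 billion: bank balance sheets shrink → −$22B.
FX sale $62.5 billion: just an asset swap on bank balance sheets → 0.
Asset purchase (from non-banks) $44 billion: bank balance sheets expand → +$44B.
OMO sale (to banks) $55.5 billion: just an asset swap on bank balance sheets → 0.
Net: 7 − 22 + 0 + 44 + 0 = +$29 billion.

+$29 billion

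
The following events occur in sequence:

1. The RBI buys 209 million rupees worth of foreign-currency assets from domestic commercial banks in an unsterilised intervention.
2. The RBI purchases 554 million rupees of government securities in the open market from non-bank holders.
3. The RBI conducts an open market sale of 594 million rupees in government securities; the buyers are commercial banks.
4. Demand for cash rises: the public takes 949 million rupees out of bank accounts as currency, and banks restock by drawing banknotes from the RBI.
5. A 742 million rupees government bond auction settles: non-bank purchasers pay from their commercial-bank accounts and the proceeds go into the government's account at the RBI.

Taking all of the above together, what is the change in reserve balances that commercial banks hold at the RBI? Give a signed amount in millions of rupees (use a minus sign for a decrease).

-1522 million

RBI balance sheet:
  Assets:      Securities −40M, Foreign assets +209M
  Liabilities: Bank reserves −1522M, Currency in circulation +949M, Government deposits +742M
So the change in reserve balances that commercial banks hold at the RBI is -1522 million.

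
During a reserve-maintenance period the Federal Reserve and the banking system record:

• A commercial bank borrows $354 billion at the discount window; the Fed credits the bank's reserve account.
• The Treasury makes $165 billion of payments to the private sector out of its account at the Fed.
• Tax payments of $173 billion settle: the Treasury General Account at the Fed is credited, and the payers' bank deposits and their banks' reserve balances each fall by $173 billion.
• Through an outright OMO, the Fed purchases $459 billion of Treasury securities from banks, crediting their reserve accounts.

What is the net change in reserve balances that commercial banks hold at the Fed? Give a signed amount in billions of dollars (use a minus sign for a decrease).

+$805 billion

Fed balance sheet:
  Assets:      Securities +$459B, Loans to banks +$354B
  Liabilities: Bank reserves +$805B, Government deposits +$8B
So the change in reserve balances that commercial banks hold at the Fed is +$805 billion.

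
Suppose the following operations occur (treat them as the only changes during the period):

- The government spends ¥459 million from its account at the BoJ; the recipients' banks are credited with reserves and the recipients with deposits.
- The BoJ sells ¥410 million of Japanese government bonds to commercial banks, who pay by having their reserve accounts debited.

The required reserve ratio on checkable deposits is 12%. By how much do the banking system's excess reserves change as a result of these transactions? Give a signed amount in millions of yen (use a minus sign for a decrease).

Government spending ¥459 million: reserves +¥459M, deposits +¥459M.
OMO sale (to banks) ¥410 million: reserves −¥410M, deposits 0.
Totals: Δreserves = +¥49M, Δdeposits = +¥459M.
Δrequired reserves = 12% × +¥459M = +¥55.08M.
Δexcess reserves = Δreserves − Δrequired = +¥49M − (+¥55.08M) = -¥6.08 million.

-¥6.08 million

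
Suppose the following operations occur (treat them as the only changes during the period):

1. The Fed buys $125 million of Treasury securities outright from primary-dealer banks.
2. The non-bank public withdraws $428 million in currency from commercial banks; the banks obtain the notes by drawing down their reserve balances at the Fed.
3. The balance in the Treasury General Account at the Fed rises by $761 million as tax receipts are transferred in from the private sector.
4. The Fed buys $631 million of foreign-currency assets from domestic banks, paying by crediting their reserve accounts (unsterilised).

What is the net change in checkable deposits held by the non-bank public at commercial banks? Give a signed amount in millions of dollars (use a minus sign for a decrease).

-$1189 million

Fed balance sheet:
  Assets:      Securities +$125M, Foreign assets +$631M
  Liabilities: Bank reserves −$433M, Currency in circulation +$428M, Government deposits +$761M
Commercial banking system:
  Assets:      Reserves at CB −$433M, Securities −$125M, Foreign assets −$631M
  Liabilities: Checkable deposits −$1189M
So the change in checkable deposits held by the non-bank public at commercial banks is -$1189 million.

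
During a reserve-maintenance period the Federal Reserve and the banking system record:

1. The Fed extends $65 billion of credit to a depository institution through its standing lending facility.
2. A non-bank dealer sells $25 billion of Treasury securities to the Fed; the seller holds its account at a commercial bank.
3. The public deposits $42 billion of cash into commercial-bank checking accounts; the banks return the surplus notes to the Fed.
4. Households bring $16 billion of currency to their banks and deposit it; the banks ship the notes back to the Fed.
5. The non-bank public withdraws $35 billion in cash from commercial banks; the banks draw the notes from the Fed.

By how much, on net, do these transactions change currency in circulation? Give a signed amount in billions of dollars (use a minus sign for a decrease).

-$23 billion

Discount-window loan $65 billion: no currency enters or leaves circulation → 0.
Asset purchase (from non-banks) $25 billion: no currency enters or leaves circulation → 0.
Currency deposit $42 billion: notes return to the central bank → −$42B.
Currency deposit $16 billion: notes return to the central bank → −$16B.
Currency withdrawal $35 billion: notes leave the central bank → +$35B.
Net: 0 + 0 − 42 − 16 + 35 = -$23 billion.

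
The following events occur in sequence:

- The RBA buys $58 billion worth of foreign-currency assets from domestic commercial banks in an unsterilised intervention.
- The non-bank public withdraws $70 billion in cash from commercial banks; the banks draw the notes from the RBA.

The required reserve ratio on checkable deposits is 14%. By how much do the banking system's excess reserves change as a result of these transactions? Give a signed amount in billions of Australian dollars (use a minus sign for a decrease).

-$2.2 billion

FX purchase $58 billion: reserves +$58B, deposits 0.
Currency withdrawal $70 billion: reserves −$70B, deposits −$70B.
Totals: Δreserves = −$12B, Δdeposits = −$70B.
Δrequired reserves = 14% × −$70B = −$9.8B.
Δexcess reserves = Δreserves − Δrequired = −$12B − (−$9.8B) = -$2.2 billion.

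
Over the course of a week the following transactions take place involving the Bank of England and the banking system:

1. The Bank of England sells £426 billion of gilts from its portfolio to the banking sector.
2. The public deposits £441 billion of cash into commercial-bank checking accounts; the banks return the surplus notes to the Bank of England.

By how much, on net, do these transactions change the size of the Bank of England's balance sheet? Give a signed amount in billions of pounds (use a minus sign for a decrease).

Bank of England balance sheet:
  Assets:      Securities −£426B
  Liabilities: Bank reserves +£15B, Currency in circulation −£441B
Change in total Bank of England assets = -£426 billion.

-£426 billion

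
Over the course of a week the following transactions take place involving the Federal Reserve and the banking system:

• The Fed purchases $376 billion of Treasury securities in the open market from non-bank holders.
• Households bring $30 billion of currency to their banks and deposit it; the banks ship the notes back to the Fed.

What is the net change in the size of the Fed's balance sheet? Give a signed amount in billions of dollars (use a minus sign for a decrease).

Fed balance sheet:
  Assets:      Securities +$376B
  Liabilities: Bank reserves +$406B, Currency in circulation −$30B
Change in total Fed assets = +$376 billion.

+$376 billion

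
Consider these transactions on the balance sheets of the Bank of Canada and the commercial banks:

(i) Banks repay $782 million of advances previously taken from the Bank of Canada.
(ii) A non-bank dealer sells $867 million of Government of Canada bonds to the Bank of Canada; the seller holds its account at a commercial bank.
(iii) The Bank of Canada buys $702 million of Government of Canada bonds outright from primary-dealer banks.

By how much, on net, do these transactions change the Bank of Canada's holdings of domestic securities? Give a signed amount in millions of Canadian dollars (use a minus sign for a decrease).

Discount-window repayment $782 million: the Bank of Canada's securities portfolio is untouched → 0.
Asset purchase (from non-banks) $867 million: securities added to the Bank of Canada's portfolio → +$867M.
OMO purchase (from banks) $702 million: securities added to the Bank of Canada's portfolio → +$702M.
Net: 0 + 867 + 702 = +$1569 million.

+$1569 million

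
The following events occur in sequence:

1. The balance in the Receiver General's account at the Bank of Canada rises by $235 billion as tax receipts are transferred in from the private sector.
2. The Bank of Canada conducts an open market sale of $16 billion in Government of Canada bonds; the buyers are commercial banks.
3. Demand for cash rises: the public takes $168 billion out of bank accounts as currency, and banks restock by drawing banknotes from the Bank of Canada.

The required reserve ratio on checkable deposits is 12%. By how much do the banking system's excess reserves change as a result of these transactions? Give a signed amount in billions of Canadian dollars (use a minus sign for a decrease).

-$370.64 billion

Government account inflow $235 billion: reserves −$235B, deposits −$235B.
OMO sale (to banks) $16 billion: reserves −$16B, deposits 0.
Currency withdrawal $168 billion: reserves −$168B, deposits −$168B.
Totals: Δreserves = −$419B, Δdeposits = −$403B.
Δrequired reserves = 12% × −$403B = −$48.36B.
Δexcess reserves = Δreserves − Δrequired = −$419B − (−$48.36B) = -$370.64 billion.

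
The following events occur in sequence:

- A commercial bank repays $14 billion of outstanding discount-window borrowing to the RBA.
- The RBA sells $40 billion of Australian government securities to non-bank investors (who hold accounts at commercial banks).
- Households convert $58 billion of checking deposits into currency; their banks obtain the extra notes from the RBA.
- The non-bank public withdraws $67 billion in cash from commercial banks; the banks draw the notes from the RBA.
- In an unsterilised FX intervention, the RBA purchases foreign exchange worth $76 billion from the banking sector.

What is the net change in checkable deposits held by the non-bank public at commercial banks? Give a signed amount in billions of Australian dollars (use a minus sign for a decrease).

Discount-window repayment $14 billion: the counterparty is a bank, so public deposits are unchanged → 0.
Asset sale (to non-banks) $40 billion: non-bank counterparties' bank balances fall → −$40B.
Currency withdrawal $58 billion: non-bank counterparties' bank balances fall → −$58B.
Currency withdrawal $67 billion: non-bank counterparties' bank balances fall → −$67B.
FX purchase $76 billion: the counterparty is a bank, so public deposits are unchanged → 0.
Net: 0 − 40 − 58 − 67 + 0 = -$165 billion.

-$165 billion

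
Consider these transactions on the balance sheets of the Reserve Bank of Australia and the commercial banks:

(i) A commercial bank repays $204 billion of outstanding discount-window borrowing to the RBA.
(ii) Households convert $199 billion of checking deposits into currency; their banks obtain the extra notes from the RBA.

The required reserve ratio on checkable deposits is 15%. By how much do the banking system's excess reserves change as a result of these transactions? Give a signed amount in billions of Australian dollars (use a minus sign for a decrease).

Discount-window repayment $204 billion: reserves −$204B, deposits 0.
Currency withdrawal $199 billion: reserves −$199B, deposits −$199B.
Totals: Δreserves = −$403B, Δdeposits = −$199B.
Δrequired reserves = 15% × −$199B = −$29.85B.
Δexcess reserves = Δreserves − Δrequired = −$403B − (−$29.85B) = -$373.15 billion.

-$373.15 billion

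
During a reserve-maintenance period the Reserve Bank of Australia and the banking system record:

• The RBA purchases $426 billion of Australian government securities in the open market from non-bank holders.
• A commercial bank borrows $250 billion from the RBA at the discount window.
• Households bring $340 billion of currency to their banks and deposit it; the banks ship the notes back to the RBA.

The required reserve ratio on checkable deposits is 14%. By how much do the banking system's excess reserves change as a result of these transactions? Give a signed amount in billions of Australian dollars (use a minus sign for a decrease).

Asset purchase (from non-banks) $426 billion: reserves +$426B, deposits +$426B.
Discount-window loan $250 billion: reserves +$250B, deposits 0.
Currency deposit $340 billion: reserves +$340B, deposits +$340B.
Totals: Δreserves = +$1016B, Δdeposits = +$766B.
Δrequired reserves = 14% × +$766B = +$107.24B.
Δexcess reserves = Δreserves − Δrequired = +$1016B − (+$107.24B) = +$908.76 billion.

+$908.76 billion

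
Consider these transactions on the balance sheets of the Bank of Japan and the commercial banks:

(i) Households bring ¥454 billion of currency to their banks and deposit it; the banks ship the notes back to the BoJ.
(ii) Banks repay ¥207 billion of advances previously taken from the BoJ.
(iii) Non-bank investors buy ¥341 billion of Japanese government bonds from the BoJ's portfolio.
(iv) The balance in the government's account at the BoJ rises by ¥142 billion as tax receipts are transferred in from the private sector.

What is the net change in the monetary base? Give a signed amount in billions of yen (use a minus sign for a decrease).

Currency deposit ¥454 billion: just a shift between currency and reserves — both are base money → 0.
Discount-window repayment ¥207 billion: BoJ balance sheet contracts → −¥207B.
Asset sale (to non-banks) ¥341 billion: BoJ balance sheet contracts → −¥341B.
Government account inflow ¥142 billion: reserves shift to a non-base liability → −¥142B.
Net: 0 − 207 − 341 − 142 = -¥690 billion.

-¥690 billion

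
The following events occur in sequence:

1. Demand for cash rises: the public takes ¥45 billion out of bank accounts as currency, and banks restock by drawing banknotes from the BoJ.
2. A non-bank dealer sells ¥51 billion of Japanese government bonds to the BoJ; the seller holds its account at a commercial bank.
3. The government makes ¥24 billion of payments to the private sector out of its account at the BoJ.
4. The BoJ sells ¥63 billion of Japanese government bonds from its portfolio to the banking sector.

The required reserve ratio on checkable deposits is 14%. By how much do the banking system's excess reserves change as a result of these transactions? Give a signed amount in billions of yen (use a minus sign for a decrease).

-¥37.2 billion

Currency withdrawal ¥45 billion: reserves −¥45B, deposits −¥45B.
Asset purchase (from non-banks) ¥51 billion: reserves +¥51B, deposits +¥51B.
Government spending ¥24 billion: reserves +¥24B, deposits +¥24B.
OMO sale (to banks) ¥63 billion: reserves −¥63B, deposits 0.
Totals: Δreserves = −¥33B, Δdeposits = +¥30B.
Δrequired reserves = 14% × +¥30B = +¥4.2B.
Δexcess reserves = Δreserves − Δrequired = −¥33B − (+¥4.2B) = -¥37.2 billion.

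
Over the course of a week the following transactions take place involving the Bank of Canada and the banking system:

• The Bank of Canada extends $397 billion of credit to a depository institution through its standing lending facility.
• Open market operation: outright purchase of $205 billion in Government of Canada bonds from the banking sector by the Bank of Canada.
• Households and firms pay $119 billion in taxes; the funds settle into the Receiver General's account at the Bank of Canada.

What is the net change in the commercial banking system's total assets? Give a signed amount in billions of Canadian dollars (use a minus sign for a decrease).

+$278 billion

Discount-window loan $397 billion: bank balance sheets expand → +$397B.
OMO purchase (from banks) $205 billion: just an asset swap on bank balance sheets → 0.
Government account inflow $119 billion: bank balance sheets shrink → −$119B.
Net: 397 + 0 − 119 = +$278 billion.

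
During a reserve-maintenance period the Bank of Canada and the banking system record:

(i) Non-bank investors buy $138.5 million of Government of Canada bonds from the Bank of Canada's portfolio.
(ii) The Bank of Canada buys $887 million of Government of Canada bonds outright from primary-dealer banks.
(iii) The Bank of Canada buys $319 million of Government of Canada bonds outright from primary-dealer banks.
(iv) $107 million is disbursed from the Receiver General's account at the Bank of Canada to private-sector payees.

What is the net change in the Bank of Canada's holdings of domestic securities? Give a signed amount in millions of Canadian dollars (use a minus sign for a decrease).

Asset sale (to non-banks) $138.5 million: securities removed from the Bank of Canada's portfolio → −$138.5M.
OMO purchase (from banks) $887 million: securities added to the Bank of Canada's portfolio → +$887M.
OMO purchase (from banks) $319 million: securities added to the Bank of Canada's portfolio → +$319M.
Government spending $107 million: the Bank of Canada's securities portfolio is untouched → 0.
Net: −138.5 + 887 + 319 + 0 = +$1067.5 million.

+$1067.5 million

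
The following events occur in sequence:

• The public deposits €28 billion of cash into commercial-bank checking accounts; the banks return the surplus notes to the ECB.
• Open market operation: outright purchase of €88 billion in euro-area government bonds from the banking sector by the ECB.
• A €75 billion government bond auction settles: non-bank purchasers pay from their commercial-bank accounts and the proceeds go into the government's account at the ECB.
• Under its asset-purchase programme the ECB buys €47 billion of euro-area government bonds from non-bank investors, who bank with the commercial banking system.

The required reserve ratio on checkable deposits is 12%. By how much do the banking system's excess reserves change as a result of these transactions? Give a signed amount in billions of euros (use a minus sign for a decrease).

+€88 billion

Currency deposit €28 billion: reserves +€28B, deposits +€28B.
OMO purchase (from banks) €88 billion: reserves +€88B, deposits 0.
Government account inflow €75 billion: reserves −€75B, deposits −€75B.
Asset purchase (from non-banks) €47 billion: reserves +€47B, deposits +€47B.
Totals: Δreserves = +€88B, Δdeposits = 0.
Δrequired reserves = 12% × 0 = 0.
Δexcess reserves = Δreserves − Δrequired = +€88B − (0) = +€88 billion.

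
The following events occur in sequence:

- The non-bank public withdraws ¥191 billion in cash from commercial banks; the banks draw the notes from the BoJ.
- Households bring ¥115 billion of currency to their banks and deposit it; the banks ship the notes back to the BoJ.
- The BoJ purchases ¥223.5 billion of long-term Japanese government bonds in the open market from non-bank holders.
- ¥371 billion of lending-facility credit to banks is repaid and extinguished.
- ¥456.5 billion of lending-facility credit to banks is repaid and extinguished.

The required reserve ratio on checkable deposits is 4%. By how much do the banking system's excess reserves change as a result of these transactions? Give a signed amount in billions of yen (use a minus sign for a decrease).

-¥685.9 billion

Currency withdrawal ¥191 billion: reserves −¥191B, deposits −¥191B.
Currency deposit ¥115 billion: reserves +¥115B, deposits +¥115B.
Asset purchase (from non-banks) ¥223.5 billion: reserves +¥223.5B, deposits +¥223.5B.
Discount-window repayment ¥371 billion: reserves −¥371B, deposits 0.
Discount-window repayment ¥456.5 billion: reserves −¥456.5B, deposits 0.
Totals: Δreserves = −¥680B, Δdeposits = +¥147.5B.
Δrequired reserves = 4% × +¥147.5B = +¥5.9B.
Δexcess reserves = Δreserves − Δrequired = −¥680B − (+¥5.9B) = -¥685.9 billion.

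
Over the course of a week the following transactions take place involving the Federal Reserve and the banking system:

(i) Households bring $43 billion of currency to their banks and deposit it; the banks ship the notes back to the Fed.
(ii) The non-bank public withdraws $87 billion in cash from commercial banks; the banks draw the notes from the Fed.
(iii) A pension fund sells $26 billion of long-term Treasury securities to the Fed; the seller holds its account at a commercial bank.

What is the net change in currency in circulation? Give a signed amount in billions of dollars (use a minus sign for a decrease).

Currency deposit $43 billion: notes return to the central bank → −$43B.
Currency withdrawal $87 billion: notes leave the central bank → +$87B.
Asset purchase (from non-banks) $26 billion: no currency enters or leaves circulation → 0.
Net: −43 + 87 + 0 = +$44 billion.

+$44 billion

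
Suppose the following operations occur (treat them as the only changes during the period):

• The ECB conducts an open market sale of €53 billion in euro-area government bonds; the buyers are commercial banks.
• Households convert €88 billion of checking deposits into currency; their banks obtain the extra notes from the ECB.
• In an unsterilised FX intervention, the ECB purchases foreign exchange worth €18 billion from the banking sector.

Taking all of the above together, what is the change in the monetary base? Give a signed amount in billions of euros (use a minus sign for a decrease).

ECB balance sheet:
  Assets:      Securities −€53B, Foreign assets +€18B
  Liabilities: Bank reserves −€123B, Currency in circulation +€88B
Commercial banking system:
  Assets:      Reserves at CB −€123B, Securities +€53B, Foreign assets −€18B
  Liabilities: Checkable deposits −€88B
Monetary base = currency + reserves: +€88B + (−€123B) = -€35 billion.

-€35 billion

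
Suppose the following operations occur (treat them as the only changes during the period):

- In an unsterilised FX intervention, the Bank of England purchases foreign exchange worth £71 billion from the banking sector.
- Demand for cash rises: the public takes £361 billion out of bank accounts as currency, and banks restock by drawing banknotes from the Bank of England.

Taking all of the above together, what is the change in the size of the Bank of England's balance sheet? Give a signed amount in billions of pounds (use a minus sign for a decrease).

FX purchase £71 billion: a Bank of England asset is acquired → +£71B.
Currency withdrawal £361 billion: only the composition of liabilities changes → 0.
Net: 71 + 0 = +£71 billion.

+£71 billion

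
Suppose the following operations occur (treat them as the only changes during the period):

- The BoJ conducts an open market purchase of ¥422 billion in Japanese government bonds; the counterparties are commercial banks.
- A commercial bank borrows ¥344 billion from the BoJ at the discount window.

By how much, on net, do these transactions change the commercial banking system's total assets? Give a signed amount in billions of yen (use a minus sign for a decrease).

+¥344 billion

BoJ balance sheet:
  Assets:      Securities +¥422B, Loans to banks +¥344B
  Liabilities: Bank reserves +¥766B
Commercial banking system:
  Assets:      Reserves at CB +¥766B, Securities −¥422B
  Liabilities: Borrowings from CB +¥344B
Change in total bank assets = +¥344 billion.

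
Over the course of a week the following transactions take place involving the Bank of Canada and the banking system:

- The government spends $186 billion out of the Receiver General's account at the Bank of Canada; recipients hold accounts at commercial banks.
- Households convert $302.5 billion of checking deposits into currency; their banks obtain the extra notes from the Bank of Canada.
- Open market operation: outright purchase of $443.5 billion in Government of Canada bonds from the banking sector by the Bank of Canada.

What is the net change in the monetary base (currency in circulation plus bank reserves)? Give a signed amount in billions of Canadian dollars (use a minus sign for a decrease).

Government spending $186 billion: a non-base liability converts back to reserves → +$186B.
Currency withdrawal $302.5 billion: just a shift between currency and reserves — both are base money → 0.
OMO purchase (from banks) $443.5 billion: Bank of Canada balance sheet expands → +$443.5B.
Net: 186 + 0 + 443.5 = +$629.5 billion.

+$629.5 billion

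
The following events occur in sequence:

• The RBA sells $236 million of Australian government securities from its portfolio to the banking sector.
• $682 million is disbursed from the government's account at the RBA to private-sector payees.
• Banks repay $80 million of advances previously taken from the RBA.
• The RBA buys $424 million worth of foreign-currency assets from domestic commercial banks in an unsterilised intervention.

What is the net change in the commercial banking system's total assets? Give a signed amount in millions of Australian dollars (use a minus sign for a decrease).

+$602 million

RBA balance sheet:
  Assets:      Securities −$236M, Loans to banks −$80M, Foreign assets +$424M
  Liabilities: Bank reserves +$790M, Government deposits −$682M
Commercial banking system:
  Assets:      Reserves at CB +$790M, Securities +$236M, Foreign assets −$424M
  Liabilities: Checkable deposits +$682M, Borrowings from CB −$80M
Change in total bank assets = +$602 million.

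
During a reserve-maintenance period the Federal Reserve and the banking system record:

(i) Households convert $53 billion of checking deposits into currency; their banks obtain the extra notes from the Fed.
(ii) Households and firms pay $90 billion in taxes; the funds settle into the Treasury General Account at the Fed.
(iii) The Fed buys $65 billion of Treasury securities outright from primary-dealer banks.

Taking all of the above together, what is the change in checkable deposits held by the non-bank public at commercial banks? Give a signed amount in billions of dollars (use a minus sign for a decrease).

-$143 billion

Fed balance sheet:
  Assets:      Securities +$65B
  Liabilities: Bank reserves −$78B, Currency in circulation +$53B, Government deposits +$90B
Commercial banking system:
  Assets:      Reserves at CB −$78B, Securities −$65B
  Liabilities: Checkable deposits −$143B
So the change in checkable deposits held by the non-bank public at commercial banks is -$143 billion.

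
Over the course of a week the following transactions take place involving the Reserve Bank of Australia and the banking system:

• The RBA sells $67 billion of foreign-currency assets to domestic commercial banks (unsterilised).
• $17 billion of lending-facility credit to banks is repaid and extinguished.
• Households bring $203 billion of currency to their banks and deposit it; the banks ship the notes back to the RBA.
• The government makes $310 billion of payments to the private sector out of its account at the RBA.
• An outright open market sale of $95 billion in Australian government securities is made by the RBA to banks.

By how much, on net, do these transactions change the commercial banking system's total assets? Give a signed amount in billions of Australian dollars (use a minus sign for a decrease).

+$496 billion

RBA balance sheet:
  Assets:      Securities −$95B, Loans to banks −$17B, Foreign assets −$67B
  Liabilities: Bank reserves +$334B, Currency in circulation −$203B, Government deposits −$310B
Commercial banking system:
  Assets:      Reserves at CB +$334B, Securities +$95B, Foreign assets +$67B
  Liabilities: Checkable deposits +$513B, Borrowings from CB −$17B
Change in total bank assets = +$496 billion.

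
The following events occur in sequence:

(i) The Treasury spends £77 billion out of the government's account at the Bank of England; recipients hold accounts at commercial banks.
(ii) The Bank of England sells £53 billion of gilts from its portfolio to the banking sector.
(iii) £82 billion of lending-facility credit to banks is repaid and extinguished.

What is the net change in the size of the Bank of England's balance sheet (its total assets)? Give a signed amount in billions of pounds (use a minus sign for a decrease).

-£135 billion

Government spending £77 billion: only the composition of liabilities changes → 0.
OMO sale (to banks) £53 billion: a Bank of England asset is shed → −£53B.
Discount-window repayment £82 billion: a Bank of England asset is shed → −£82B.
Net: 0 − 53 − 82 = -£135 billion.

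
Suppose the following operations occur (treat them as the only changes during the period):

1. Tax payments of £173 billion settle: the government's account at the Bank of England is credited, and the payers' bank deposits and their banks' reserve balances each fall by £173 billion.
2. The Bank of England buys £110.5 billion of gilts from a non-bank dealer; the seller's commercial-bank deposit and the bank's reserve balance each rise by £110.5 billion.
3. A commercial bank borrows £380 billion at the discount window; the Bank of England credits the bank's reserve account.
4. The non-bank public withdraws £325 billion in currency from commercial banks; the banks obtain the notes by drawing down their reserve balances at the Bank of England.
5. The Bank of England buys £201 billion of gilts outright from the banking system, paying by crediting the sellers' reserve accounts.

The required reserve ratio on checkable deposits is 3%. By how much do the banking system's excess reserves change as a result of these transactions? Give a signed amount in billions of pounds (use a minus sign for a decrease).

Government account inflow £173 billion: reserves −£173B, deposits −£173B.
Asset purchase (from non-banks) £110.5 billion: reserves +£110.5B, deposits +£110.5B.
Discount-window loan £380 billion: reserves +£380B, deposits 0.
Currency withdrawal £325 billion: reserves −£325B, deposits −£325B.
OMO purchase (from banks) £201 billion: reserves +£201B, deposits 0.
Totals: Δreserves = +£193.5B, Δdeposits = −£387.5B.
Δrequired reserves = 3% × −£387.5B = −£11.625B.
Δexcess reserves = Δreserves − Δrequired = +£193.5B − (−£11.625B) = +£205.125 billion.

+£205.125 billion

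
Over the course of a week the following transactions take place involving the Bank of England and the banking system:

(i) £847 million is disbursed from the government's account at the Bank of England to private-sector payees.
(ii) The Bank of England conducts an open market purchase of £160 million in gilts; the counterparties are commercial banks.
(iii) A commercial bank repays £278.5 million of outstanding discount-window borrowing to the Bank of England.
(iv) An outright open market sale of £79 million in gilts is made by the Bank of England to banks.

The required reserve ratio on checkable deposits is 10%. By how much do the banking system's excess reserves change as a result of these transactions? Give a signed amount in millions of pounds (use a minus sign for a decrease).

Government spending £847 million: reserves +£847M, deposits +£847M.
OMO purchase (from banks) £160 million: reserves +£160M, deposits 0.
Discount-window repayment £278.5 million: reserves −£278.5M, deposits 0.
OMO sale (to banks) £79 million: reserves −£79M, deposits 0.
Totals: Δreserves = +£649.5M, Δdeposits = +£847M.
Δrequired reserves = 10% × +£847M = +£84.7M.
Δexcess reserves = Δreserves − Δrequired = +£649.5M − (+£84.7M) = +£564.8 million.

+£564.8 million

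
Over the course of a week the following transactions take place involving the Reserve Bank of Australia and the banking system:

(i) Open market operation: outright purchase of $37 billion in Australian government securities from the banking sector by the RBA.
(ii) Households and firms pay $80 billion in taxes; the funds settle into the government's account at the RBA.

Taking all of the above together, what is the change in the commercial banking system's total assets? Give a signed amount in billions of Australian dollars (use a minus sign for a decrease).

-$80 billion

RBA balance sheet:
  Assets:      Securities +$37B
  Liabilities: Bank reserves −$43B, Government deposits +$80B
Commercial banking system:
  Assets:      Reserves at CB −$43B, Securities −$37B
  Liabilities: Checkable deposits −$80B
Change in total bank assets = -$80 billion.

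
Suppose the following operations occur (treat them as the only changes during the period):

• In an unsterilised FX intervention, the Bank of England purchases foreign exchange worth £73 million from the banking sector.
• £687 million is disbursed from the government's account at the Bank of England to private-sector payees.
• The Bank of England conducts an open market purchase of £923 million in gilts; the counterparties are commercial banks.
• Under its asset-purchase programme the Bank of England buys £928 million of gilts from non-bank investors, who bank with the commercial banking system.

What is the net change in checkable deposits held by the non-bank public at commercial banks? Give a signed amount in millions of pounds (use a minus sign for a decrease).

FX purchase £73 million: the counterparty is a bank, so public deposits are unchanged → 0.
Government spending £687 million: non-bank counterparties' bank balances rise → +£687M.
OMO purchase (from banks) £923 million: the counterparty is a bank, so public deposits are unchanged → 0.
Asset purchase (from non-banks) £928 million: non-bank counterparties' bank balances rise → +£928M.
Net: 0 + 687 + 0 + 928 = +£1615 million.

+£1615 million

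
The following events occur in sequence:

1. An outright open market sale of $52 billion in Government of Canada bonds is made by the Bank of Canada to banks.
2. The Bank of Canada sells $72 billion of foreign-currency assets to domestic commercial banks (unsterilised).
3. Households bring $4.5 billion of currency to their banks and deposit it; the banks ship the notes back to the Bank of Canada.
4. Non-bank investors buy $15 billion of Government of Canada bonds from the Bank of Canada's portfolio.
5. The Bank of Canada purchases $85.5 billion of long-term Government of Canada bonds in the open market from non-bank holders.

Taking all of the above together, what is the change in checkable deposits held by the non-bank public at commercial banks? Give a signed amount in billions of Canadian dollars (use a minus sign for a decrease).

+$75 billion

Bank of Canada balance sheet:
  Assets:      Securities +$18.5B, Foreign assets −$72B
  Liabilities: Bank reserves −$49B, Currency in circulation −$4.5B
Commercial banking system:
  Assets:      Reserves at CB −$49B, Securities +$52B, Foreign assets +$72B
  Liabilities: Checkable deposits +$75B
So the change in checkable deposits held by the non-bank public at commercial banks is +$75 billion.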